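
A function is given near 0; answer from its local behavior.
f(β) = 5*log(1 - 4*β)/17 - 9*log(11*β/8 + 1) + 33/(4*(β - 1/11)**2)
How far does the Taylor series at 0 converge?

The radius of convergence is 1/11.

Denominator factor (β - 1/11)^2: pole of order 2 at 1/11, modulus 1/11.
Branch term (5/17)*log(1 - β/(1/4)): its argument vanishes at β = 1/4, a logarithmic branch point, modulus 1/4.
Branch term (-9)*log(1 - β/(-8/11)): its argument vanishes at β = -8/11, a logarithmic branch point, modulus 8/11.
The radius of convergence is the smallest modulus among the singular points: 1/11.


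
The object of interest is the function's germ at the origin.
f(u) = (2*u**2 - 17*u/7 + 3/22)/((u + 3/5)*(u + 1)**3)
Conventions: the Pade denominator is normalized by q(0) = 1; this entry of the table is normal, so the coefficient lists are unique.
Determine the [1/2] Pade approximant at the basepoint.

Taylor coefficients needed (expand at 0): a_0 = 5/22, a_1 = -1180/231, a_2 = 2510/99, a_3 = -163855/2079.
Write the denominator as Q(u) = 1 + q1*u + q2*u^2. Requiring Q*f - P = O(u^4) with deg P <= 1 kills the coefficients of u^2..u^3 in Q*f:
  u^2: a_2 + q1*a_1 + q2*a_0 = 0, i.e. 2510/99 + (-1180/231)*q1 + (5/22)*q2 = 0.
  u^3: a_3 + q1*a_2 + q2*a_1 = 0, i.e. -163855/2079 + (2510/99)*q1 + (-1180/231)*q2 = 0.
Solving this linear system: q1 = 1429211/260382, q2 = 1538080/130191.
The numerator is Q*f truncated at degree 1: P0 = a_0 = 5/22; P1 = a_1 + q1*a_0 = -154811455/40098828.

The Pade approximant has numerator coefficients [5/22, -154811455/40098828]; denominator coefficients [1, 1429211/260382, 1538080/130191].


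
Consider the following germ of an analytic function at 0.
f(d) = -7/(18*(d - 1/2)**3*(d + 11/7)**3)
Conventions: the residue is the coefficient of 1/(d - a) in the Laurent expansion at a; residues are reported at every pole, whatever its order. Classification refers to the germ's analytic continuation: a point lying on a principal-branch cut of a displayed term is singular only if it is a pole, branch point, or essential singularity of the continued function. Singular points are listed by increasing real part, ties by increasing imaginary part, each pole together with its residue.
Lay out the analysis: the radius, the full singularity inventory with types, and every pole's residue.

Denominator factor (d + 11/7)^3: pole of order 3 at -11/7, modulus 11/7.
Denominator factor (d - 1/2)^3: pole of order 3 at 1/2, modulus 1/2.
The radius of convergence is the smallest modulus among the singular points: 1/2.
At the order-3 pole -11/7 set g(d) = (d - (-11/7))^3*f(d) = -7/(18*(d - 1/2)**3).
Order-3 pole: residue = g''(a)/2; g''(-11/7) = 7529536/61533447, so the residue is 3764768/61533447.
At the order-3 pole 1/2 set g(d) = (d - (1/2))^3*f(d) = -7/(18*(d + 11/7)**3).
Order-3 pole: residue = g''(a)/2; g''(1/2) = -7529536/61533447, so the residue is -3764768/61533447.
List the singular points by increasing real part (a conjugate pair: the negative imaginary part first).

Radius of convergence at 0: 1/2.
At -11/7: a pole of order 3; residue 3764768/61533447.
At 1/2: a pole of order 3; residue -3764768/61533447.


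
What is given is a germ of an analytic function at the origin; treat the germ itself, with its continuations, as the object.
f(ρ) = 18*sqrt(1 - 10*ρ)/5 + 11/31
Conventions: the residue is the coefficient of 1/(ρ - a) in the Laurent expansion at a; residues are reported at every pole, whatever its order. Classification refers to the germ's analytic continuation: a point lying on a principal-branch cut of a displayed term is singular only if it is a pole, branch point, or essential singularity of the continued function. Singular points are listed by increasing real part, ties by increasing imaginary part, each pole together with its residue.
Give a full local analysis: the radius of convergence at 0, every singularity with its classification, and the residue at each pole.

Branch term (18/5)*sqrt(1 - ρ/(1/10)): its argument vanishes at ρ = 1/10, a square-root branch point, modulus 1/10.
The radius of convergence is the smallest modulus among the singular points: 1/10.

Radius of convergence at 0: 1/10.
At 1/10: an algebraic (square-root) branch point.


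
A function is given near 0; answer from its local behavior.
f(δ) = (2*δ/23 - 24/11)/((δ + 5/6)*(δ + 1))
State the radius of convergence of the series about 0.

The radius of convergence is 5/6.

Denominator factor (δ + 5/6): pole of order 1 at -5/6, modulus 5/6.
Denominator factor (δ + 1): pole of order 1 at -1, modulus 1.
The radius of convergence is the smallest modulus among the singular points: 5/6.


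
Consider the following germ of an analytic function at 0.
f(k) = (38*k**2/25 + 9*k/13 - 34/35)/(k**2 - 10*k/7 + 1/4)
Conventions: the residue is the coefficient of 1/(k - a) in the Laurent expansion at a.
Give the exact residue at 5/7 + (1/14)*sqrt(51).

The factor k**2 - 10*k/7 + 1/4 splits as (k - a)(k - a') with a = 5/7 + (1/14)*sqrt(51), a' = 5/7 - (1/14)*sqrt(51). At the order-1 pole a set g(k) = (k - a)*f(k) = [38*k**2/25 + 9*k/13 - 34/35] / (k - a').
Simple pole: residue = g(a) at a = 5/7 + (1/14)*sqrt(51), which is 1303/910 + (7369/77350)*sqrt(51).

The residue is 1303/910 + (7369/77350)*sqrt(51).


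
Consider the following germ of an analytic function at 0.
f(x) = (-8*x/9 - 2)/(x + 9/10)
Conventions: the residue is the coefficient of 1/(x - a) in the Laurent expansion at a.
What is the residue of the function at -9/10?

The residue is -6/5.

At the order-1 pole -9/10 set g(x) = (x - (-9/10))*f(x) = -8*x/9 - 2.
Simple pole: residue = g(a) at a = -9/10, which is -6/5.


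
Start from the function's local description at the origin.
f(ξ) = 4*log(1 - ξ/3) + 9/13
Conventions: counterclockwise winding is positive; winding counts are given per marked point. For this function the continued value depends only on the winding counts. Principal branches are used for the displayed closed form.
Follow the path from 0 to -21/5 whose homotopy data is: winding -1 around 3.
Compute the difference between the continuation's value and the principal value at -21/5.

The rational part is single-valued and drops out of the difference; each branch term changes only by its own monodromy.
(4)*log(1 - ξ/(3)): each positive loop around 3 adds 2*pi*i to the log, so winding -1 contributes (4)*(-1)*2*pi*i = -(8)*pi*i.
Summing the contributions at ξ = -21/5 gives -(8)*pi*i.

Continued minus principal equals -(8)*pi*i.


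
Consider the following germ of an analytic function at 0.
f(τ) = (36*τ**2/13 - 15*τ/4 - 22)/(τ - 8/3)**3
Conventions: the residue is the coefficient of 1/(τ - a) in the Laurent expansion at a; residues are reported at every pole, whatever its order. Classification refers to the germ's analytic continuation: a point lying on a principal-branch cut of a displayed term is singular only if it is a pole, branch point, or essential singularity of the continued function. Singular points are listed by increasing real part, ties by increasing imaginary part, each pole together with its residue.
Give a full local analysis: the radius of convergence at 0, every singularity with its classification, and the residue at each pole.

Radius of convergence at 0: 8/3.
At 8/3: a pole of order 3; residue 36/13.

Denominator factor (τ - 8/3)^3: pole of order 3 at 8/3, modulus 8/3.
The radius of convergence is the smallest modulus among the singular points: 8/3.
At the order-3 pole 8/3 set g(τ) = (τ - (8/3))^3*f(τ) = 36*τ**2/13 - 15*τ/4 - 22.
Order-3 pole: residue = g''(a)/2; g''(8/3) = 72/13, so the residue is 36/13.


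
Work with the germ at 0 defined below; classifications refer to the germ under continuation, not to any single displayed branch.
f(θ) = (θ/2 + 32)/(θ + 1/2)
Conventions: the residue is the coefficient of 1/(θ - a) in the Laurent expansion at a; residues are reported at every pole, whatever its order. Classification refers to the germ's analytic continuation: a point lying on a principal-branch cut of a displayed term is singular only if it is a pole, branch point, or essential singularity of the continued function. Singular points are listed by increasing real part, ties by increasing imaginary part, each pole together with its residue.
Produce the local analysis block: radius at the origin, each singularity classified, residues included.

Denominator factor (θ + 1/2): pole of order 1 at -1/2, modulus 1/2.
The radius of convergence is the smallest modulus among the singular points: 1/2.
At the order-1 pole -1/2 set g(θ) = (θ - (-1/2))*f(θ) = θ/2 + 32.
Simple pole: residue = g(a) at a = -1/2, which is 127/4.

Radius of convergence at 0: 1/2.
At -1/2: a pole of order 1; residue 127/4.


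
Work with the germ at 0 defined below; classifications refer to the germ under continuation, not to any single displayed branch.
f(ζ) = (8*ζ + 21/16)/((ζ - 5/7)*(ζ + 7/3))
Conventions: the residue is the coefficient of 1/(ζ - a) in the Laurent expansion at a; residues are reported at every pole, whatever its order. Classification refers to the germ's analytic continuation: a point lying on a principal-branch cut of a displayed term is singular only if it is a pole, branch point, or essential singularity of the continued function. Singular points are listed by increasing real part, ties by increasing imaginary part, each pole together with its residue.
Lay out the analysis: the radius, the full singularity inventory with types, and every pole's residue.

Radius of convergence at 0: 5/7.
At -7/3: a pole of order 1; residue 5831/1024.
At 5/7: a pole of order 1; residue 2361/1024.

Denominator factor (ζ + 7/3): pole of order 1 at -7/3, modulus 7/3.
Denominator factor (ζ - 5/7): pole of order 1 at 5/7, modulus 5/7.
The radius of convergence is the smallest modulus among the singular points: 5/7.
At the order-1 pole -7/3 set g(ζ) = (ζ - (-7/3))*f(ζ) = (8*ζ + 21/16)/(ζ - 5/7).
Simple pole: residue = g(a) at a = -7/3, which is 5831/1024.
At the order-1 pole 5/7 set g(ζ) = (ζ - (5/7))*f(ζ) = (8*ζ + 21/16)/(ζ + 7/3).
Simple pole: residue = g(a) at a = 5/7, which is 2361/1024.
List the singular points by increasing real part (a conjugate pair: the negative imaginary part first).


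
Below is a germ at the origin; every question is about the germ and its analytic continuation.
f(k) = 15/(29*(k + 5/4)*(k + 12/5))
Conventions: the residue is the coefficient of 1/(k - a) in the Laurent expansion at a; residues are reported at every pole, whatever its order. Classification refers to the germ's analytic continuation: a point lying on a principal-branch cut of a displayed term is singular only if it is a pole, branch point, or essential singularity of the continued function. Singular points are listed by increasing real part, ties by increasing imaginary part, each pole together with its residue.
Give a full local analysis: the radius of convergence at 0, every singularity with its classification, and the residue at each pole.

Denominator factor (k + 5/4): pole of order 1 at -5/4, modulus 5/4.
Denominator factor (k + 12/5): pole of order 1 at -12/5, modulus 12/5.
The radius of convergence is the smallest modulus among the singular points: 5/4.
At the order-1 pole -12/5 set g(k) = (k - (-12/5))*f(k) = 15/(29*(k + 5/4)).
Simple pole: residue = g(a) at a = -12/5, which is -300/667.
At the order-1 pole -5/4 set g(k) = (k - (-5/4))*f(k) = 15/(29*(k + 12/5)).
Simple pole: residue = g(a) at a = -5/4, which is 300/667.
List the singular points by increasing real part (a conjugate pair: the negative imaginary part first).

Radius of convergence at 0: 5/4.
At -12/5: a pole of order 1; residue -300/667.
At -5/4: a pole of order 1; residue 300/667.


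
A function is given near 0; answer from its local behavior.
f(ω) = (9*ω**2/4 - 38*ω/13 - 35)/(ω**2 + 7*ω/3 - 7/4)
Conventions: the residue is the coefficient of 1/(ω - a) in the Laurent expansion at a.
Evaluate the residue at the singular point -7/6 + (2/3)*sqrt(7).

The residue is -425/104 - (1919/832)*sqrt(7).

The factor ω**2 + 7*ω/3 - 7/4 splits as (ω - a)(ω - a') with a = -7/6 + (2/3)*sqrt(7), a' = -7/6 - (2/3)*sqrt(7). At the order-1 pole a set g(ω) = (ω - a)*f(ω) = [9*ω**2/4 - 38*ω/13 - 35] / (ω - a').
Simple pole: residue = g(a) at a = -7/6 + (2/3)*sqrt(7), which is -425/104 - (1919/832)*sqrt(7).


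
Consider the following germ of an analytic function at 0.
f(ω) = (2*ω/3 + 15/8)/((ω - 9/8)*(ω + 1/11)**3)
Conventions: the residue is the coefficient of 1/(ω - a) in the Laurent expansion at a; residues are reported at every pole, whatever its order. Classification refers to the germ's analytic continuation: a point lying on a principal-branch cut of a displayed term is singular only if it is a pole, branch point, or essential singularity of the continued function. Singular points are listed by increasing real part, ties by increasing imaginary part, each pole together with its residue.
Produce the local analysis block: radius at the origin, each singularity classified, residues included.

Denominator factor (ω - 9/8): pole of order 1 at 9/8, modulus 9/8.
Denominator factor (ω + 1/11)^3: pole of order 3 at -1/11, modulus 1/11.
The radius of convergence is the smallest modulus among the singular points: 1/11.
At the order-3 pole -1/11 set g(ω) = (ω - (-1/11))^3*f(ω) = (2*ω/3 + 15/8)/(ω - 9/8).
Order-3 pole: residue = g''(a)/2; g''(-1/11) = -3577728/1225043, so the residue is -1788864/1225043.
At the order-1 pole 9/8 set g(ω) = (ω - (9/8))*f(ω) = (2*ω/3 + 15/8)/(ω + 1/11)**3.
Simple pole: residue = g(a) at a = 9/8, which is 1788864/1225043.
List the singular points by increasing real part (a conjugate pair: the negative imaginary part first).

Radius of convergence at 0: 1/11.
At -1/11: a pole of order 3; residue -1788864/1225043.
At 9/8: a pole of order 1; residue 1788864/1225043.


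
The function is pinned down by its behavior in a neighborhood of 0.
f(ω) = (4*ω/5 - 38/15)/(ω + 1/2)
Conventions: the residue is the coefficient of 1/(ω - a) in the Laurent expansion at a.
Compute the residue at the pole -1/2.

At the order-1 pole -1/2 set g(ω) = (ω - (-1/2))*f(ω) = 4*ω/5 - 38/15.
Simple pole: residue = g(a) at a = -1/2, which is -44/15.

The residue is -44/15.


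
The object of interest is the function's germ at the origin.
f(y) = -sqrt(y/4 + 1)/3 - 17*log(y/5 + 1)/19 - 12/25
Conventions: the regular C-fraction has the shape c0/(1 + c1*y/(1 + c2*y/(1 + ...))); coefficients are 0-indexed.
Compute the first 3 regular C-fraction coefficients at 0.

The regular C-fraction coefficients are [-61/75, -2515/9272, 16983951/46638160].

Taylor coefficients (expand at 0): a_0 = -61/75, a_1 = -503/2280, a_2 = 3739/182400.
c0 = a_0 = -61/75. Peel one level at a time: if S = 1 + c*y/S' with S'(0) = 1, then c is the y-coefficient of S and S' = c*y/(S - 1).
S_1 = c0/f = 1 + (-2515/9272)*y + (16983951/171939968)*y^2 + ...; c1 = -2515/9272.
S_2 = c1*y/(S_1 - 1) = 1 + (16983951/46638160)*y + ...; c2 = 16983951/46638160.


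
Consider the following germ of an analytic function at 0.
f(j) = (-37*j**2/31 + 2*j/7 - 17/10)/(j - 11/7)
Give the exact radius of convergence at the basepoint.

The radius of convergence is 11/7.

Denominator factor (j - 11/7): pole of order 1 at 11/7, modulus 11/7.
The radius of convergence is the smallest modulus among the singular points: 11/7.


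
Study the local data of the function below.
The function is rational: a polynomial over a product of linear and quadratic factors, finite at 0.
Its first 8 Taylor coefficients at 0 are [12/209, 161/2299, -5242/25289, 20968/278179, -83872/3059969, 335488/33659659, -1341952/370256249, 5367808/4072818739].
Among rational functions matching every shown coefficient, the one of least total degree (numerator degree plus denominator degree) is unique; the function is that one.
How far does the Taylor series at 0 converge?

No rational of total degree below 3 reproduces all 8 coefficients; solving the [2/1] Pade equations on them gives f(k) = (-k**2/2 + k/4 + 3/19)/(k + 11/4), whose expansion matches every shown term.
Denominator factor (k + 11/4): pole of order 1 at -11/4, modulus 11/4.
The radius of convergence is the smallest modulus among the singular points: 11/4.

The radius of convergence is 11/4.


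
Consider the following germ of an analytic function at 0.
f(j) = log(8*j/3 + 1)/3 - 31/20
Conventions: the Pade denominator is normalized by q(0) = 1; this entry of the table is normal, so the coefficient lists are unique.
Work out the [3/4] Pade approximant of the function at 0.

The Pade approximant has numerator coefficients [-31/20, -126328/18585, -480992/55755, -7265792/2508975]; denominator coefficients [1, 2048/413, 9472/1239, 212992/55755, 4096/11151].

Taylor coefficients needed (expand at 0): a_0 = -31/20, a_1 = 8/9, a_2 = -32/27, a_3 = 512/243, a_4 = -1024/243, a_5 = 32768/3645, a_6 = -131072/6561, a_7 = 2097152/45927.
Write the denominator as Q(j) = 1 + q1*j + q2*j^2 + q3*j^3 + q4*j^4. Requiring Q*f - P = O(j^8) with deg P <= 3 kills the coefficients of j^4..j^7 in Q*f:
  j^4: a_4 + q1*a_3 + q2*a_2 + q3*a_1 + q4*a_0 = 0, i.e. -1024/243 + (512/243)*q1 + (-32/27)*q2 + (8/9)*q3 + (-31/20)*q4 = 0.
  j^5: a_5 + q1*a_4 + q2*a_3 + q3*a_2 + q4*a_1 = 0, i.e. 32768/3645 + (-1024/243)*q1 + (512/243)*q2 + (-32/27)*q3 + (8/9)*q4 = 0.
  j^6: a_6 + q1*a_5 + q2*a_4 + q3*a_3 + q4*a_2 = 0, i.e. -131072/6561 + (32768/3645)*q1 + (-1024/243)*q2 + (512/243)*q3 + (-32/27)*q4 = 0.
  j^7: a_7 + q1*a_6 + q2*a_5 + q3*a_4 + q4*a_3 = 0, i.e. 2097152/45927 + (-131072/6561)*q1 + (32768/3645)*q2 + (-1024/243)*q3 + (512/243)*q4 = 0.
Solving this linear system: q1 = 2048/413, q2 = 9472/1239, q3 = 212992/55755, q4 = 4096/11151.
The numerator is Q*f truncated at degree 3: P0 = a_0 = -31/20; P1 = a_1 + q1*a_0 = -126328/18585; P2 = a_2 + q1*a_1 + q2*a_0 = -480992/55755; P3 = a_3 + q1*a_2 + q2*a_1 + q3*a_0 = -7265792/2508975.


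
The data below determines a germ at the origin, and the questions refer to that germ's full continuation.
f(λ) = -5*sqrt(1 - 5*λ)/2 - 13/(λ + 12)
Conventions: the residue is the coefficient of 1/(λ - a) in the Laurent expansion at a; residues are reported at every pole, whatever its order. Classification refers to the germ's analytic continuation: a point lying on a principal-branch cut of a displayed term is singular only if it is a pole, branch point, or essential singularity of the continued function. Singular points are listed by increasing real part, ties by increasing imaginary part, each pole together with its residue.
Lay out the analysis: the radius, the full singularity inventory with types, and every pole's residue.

Radius of convergence at 0: 1/5.
At -12: a pole of order 1; residue -13.
At 1/5: an algebraic (square-root) branch point.

Denominator factor (λ + 12): pole of order 1 at -12, modulus 12.
Branch term (-5/2)*sqrt(1 - λ/(1/5)): its argument vanishes at λ = 1/5, a square-root branch point, modulus 1/5.
The radius of convergence is the smallest modulus among the singular points: 1/5.
The branch term is analytic at -12 and contributes nothing to the residue; only the rational part matters.
At the order-1 pole -12 set g(λ) = (λ - (-12))*(rational part) = -13.
Simple pole: residue = g(a) at a = -12, which is -13.
List the singular points by increasing real part (a conjugate pair: the negative imaginary part first).


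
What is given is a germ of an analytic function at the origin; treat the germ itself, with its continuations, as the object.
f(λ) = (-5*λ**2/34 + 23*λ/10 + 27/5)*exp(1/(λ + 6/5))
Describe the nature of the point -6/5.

The exponent 1/(λ - (-6/5)) has a pole at -6/5, so exp(1/(λ - (-6/5))) takes every nonzero value near it: an essential singularity (not a pole of any order).

The point is an essential singularity.


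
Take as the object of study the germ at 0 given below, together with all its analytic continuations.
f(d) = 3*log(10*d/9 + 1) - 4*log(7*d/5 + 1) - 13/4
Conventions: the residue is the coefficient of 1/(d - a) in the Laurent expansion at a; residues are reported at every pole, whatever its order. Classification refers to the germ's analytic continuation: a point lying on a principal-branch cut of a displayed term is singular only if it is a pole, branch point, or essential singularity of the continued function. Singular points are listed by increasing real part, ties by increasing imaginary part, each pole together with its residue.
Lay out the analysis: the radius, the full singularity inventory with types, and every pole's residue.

Branch term (3)*log(1 - d/(-9/10)): its argument vanishes at d = -9/10, a logarithmic branch point, modulus 9/10.
Branch term (-4)*log(1 - d/(-5/7)): its argument vanishes at d = -5/7, a logarithmic branch point, modulus 5/7.
The radius of convergence is the smallest modulus among the singular points: 5/7.
List the singular points by increasing real part (a conjugate pair: the negative imaginary part first).

Radius of convergence at 0: 5/7.
At -9/10: a logarithmic branch point.
At -5/7: a logarithmic branch point.


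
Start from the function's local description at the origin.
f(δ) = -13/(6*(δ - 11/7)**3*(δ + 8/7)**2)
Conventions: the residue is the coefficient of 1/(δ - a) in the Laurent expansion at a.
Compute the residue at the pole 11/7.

The residue is -31213/260642.

At the order-3 pole 11/7 set g(δ) = (δ - (11/7))^3*f(δ) = -13/(6*(δ + 8/7)**2).
Order-3 pole: residue = g''(a)/2; g''(11/7) = -31213/130321, so the residue is -31213/260642.


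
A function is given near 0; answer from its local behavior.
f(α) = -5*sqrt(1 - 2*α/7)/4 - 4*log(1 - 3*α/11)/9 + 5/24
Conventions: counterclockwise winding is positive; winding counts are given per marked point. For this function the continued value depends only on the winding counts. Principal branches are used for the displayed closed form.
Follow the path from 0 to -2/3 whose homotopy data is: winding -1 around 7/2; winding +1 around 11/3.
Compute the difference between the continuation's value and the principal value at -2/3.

Continued minus principal equals ((25/42)*sqrt(21)) - ((8/9)*pi)*i.

The rational part is single-valued and drops out of the difference; each branch term changes only by its own monodromy.
(-5/4)*sqrt(1 - α/(7/2)): winding -1 is odd, the square root flips sign, contributing -2*(-5/4)*sqrt(1 - (-2/3)/(7/2)) = -2*(-5/4)*sqrt(25/21) = (25/42)*sqrt(21).
(-4/9)*log(1 - α/(11/3)): each positive loop around 11/3 adds 2*pi*i to the log, so winding +1 contributes (-4/9)*(1)*2*pi*i = -(8/9)*pi*i.
Summing the contributions at α = -2/3 gives ((25/42)*sqrt(21)) - ((8/9)*pi)*i.


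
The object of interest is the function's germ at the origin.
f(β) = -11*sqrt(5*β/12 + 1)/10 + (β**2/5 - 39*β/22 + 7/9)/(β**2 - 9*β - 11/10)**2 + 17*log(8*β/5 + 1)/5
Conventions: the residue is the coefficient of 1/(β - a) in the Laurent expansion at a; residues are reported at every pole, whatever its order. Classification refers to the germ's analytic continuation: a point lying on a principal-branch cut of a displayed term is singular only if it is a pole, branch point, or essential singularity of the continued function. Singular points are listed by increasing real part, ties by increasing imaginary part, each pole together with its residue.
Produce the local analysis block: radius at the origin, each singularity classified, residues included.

Radius of convergence at 0: -9/2 + (1/10)*sqrt(2135).
At -12/5: an algebraic (square-root) branch point.
At -5/8: a logarithmic branch point.
At 9/2 - (1/10)*sqrt(2135): a pole of order 2; residue -(73453/180505710)*sqrt(2135).
At 9/2 + (1/10)*sqrt(2135): a pole of order 2; residue (73453/180505710)*sqrt(2135).


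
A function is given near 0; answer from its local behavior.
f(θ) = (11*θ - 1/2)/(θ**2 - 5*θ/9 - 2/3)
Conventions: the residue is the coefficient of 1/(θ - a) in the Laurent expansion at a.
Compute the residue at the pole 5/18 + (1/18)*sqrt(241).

The residue is 11/2 + (23/241)*sqrt(241).

The factor θ**2 - 5*θ/9 - 2/3 splits as (θ - a)(θ - a') with a = 5/18 + (1/18)*sqrt(241), a' = 5/18 - (1/18)*sqrt(241). At the order-1 pole a set g(θ) = (θ - a)*f(θ) = [11*θ - 1/2] / (θ - a').
Simple pole: residue = g(a) at a = 5/18 + (1/18)*sqrt(241), which is 11/2 + (23/241)*sqrt(241).


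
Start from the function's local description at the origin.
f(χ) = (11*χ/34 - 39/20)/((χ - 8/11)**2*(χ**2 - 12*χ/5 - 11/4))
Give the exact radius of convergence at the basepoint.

The radius of convergence is 8/11.

Denominator factor (χ**2 - 12*χ/5 - 11/4): discriminant 419/25, real irrational roots 6/5 + (1/10)*sqrt(419) and 6/5 - (1/10)*sqrt(419); poles of order 1, moduli 6/5 + (1/10)*sqrt(419) and -6/5 + (1/10)*sqrt(419).
Denominator factor (χ - 8/11)^2: pole of order 2 at 8/11, modulus 8/11.
The radius of convergence is the smallest modulus among the singular points: 8/11.


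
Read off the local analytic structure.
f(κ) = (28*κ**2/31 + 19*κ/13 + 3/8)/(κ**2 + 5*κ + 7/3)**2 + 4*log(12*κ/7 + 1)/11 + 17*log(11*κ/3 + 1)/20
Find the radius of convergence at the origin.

Denominator factor (κ**2 + 5*κ + 7/3)^2: discriminant 47/3, real irrational roots -5/2 + (1/6)*sqrt(141) and -5/2 - (1/6)*sqrt(141); poles of order 2, moduli 5/2 - (1/6)*sqrt(141) and 5/2 + (1/6)*sqrt(141).
Branch term (4/11)*log(1 - κ/(-7/12)): its argument vanishes at κ = -7/12, a logarithmic branch point, modulus 7/12.
Branch term (17/20)*log(1 - κ/(-3/11)): its argument vanishes at κ = -3/11, a logarithmic branch point, modulus 3/11.
The radius of convergence is the smallest modulus among the singular points: 3/11.

The radius of convergence is 3/11.


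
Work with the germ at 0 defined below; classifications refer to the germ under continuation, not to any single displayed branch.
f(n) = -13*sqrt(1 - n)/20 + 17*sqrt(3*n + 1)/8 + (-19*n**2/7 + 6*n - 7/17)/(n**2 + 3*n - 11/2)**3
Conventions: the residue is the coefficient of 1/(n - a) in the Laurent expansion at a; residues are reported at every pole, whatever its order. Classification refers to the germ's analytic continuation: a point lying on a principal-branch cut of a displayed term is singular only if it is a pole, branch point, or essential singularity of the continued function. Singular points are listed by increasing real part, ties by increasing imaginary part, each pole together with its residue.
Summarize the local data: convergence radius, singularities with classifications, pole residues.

Radius of convergence at 0: 1/3.
At -3/2 - (1/2)*sqrt(31): a pole of order 3; residue (6074/3545129)*sqrt(31).
At -1/3: an algebraic (square-root) branch point.
At 1: an algebraic (square-root) branch point.
At -3/2 + (1/2)*sqrt(31): a pole of order 3; residue -(6074/3545129)*sqrt(31).


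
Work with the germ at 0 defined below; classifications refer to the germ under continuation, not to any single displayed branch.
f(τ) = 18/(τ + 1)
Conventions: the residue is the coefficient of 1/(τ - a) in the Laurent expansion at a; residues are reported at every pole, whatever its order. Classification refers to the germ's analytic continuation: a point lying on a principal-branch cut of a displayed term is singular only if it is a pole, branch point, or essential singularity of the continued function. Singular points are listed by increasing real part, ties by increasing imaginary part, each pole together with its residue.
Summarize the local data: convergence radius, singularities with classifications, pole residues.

Denominator factor (τ + 1): pole of order 1 at -1, modulus 1.
The radius of convergence is the smallest modulus among the singular points: 1.
At the order-1 pole -1 set g(τ) = (τ - (-1))*f(τ) = 18.
Simple pole: residue = g(a) at a = -1, which is 18.

Radius of convergence at 0: 1.
At -1: a pole of order 1; residue 18.


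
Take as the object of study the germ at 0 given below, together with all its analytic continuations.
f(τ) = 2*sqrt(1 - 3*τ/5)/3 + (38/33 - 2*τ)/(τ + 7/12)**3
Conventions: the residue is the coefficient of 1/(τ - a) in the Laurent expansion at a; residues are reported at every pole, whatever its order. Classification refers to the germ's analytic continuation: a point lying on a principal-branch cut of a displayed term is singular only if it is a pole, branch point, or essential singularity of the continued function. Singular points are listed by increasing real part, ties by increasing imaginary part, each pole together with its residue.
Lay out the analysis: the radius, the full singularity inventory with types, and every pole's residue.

Denominator factor (τ + 7/12)^3: pole of order 3 at -7/12, modulus 7/12.
Branch term (2/3)*sqrt(1 - τ/(5/3)): its argument vanishes at τ = 5/3, a square-root branch point, modulus 5/3.
The radius of convergence is the smallest modulus among the singular points: 7/12.
The branch term is analytic at -7/12 and contributes nothing to the residue; only the rational part matters.
At the order-3 pole -7/12 set g(τ) = (τ - (-7/12))^3*(rational part) = 38/33 - 2*τ.
Order-3 pole: residue = g''(a)/2; g''(-7/12) = 0, so the residue is 0.
List the singular points by increasing real part (a conjugate pair: the negative imaginary part first).

Radius of convergence at 0: 7/12.
At -7/12: a pole of order 3; residue 0.
At 5/3: an algebraic (square-root) branch point.


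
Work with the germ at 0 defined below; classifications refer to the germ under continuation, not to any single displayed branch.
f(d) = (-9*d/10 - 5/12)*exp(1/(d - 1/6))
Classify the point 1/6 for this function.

The exponent 1/(d - (1/6)) has a pole at 1/6, so exp(1/(d - (1/6))) takes every nonzero value near it: an essential singularity (not a pole of any order).

The point is an essential singularity.


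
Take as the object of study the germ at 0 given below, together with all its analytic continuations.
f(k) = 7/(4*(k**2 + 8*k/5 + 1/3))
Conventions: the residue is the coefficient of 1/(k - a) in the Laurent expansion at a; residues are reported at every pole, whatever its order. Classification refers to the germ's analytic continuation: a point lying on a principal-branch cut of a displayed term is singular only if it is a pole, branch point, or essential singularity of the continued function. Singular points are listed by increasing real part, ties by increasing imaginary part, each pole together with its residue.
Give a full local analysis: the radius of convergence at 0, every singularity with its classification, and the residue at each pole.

Radius of convergence at 0: 4/5 - (1/15)*sqrt(69).
At -4/5 - (1/15)*sqrt(69): a pole of order 1; residue -(35/184)*sqrt(69).
At -4/5 + (1/15)*sqrt(69): a pole of order 1; residue (35/184)*sqrt(69).

Denominator factor (k**2 + 8*k/5 + 1/3): discriminant 92/75, real irrational roots -4/5 + (1/15)*sqrt(69) and -4/5 - (1/15)*sqrt(69); poles of order 1, moduli 4/5 - (1/15)*sqrt(69) and 4/5 + (1/15)*sqrt(69).
The radius of convergence is the smallest modulus among the singular points: 4/5 - (1/15)*sqrt(69).
The factor k**2 + 8*k/5 + 1/3 splits as (k - a)(k - a') with a = -4/5 - (1/15)*sqrt(69), a' = -4/5 + (1/15)*sqrt(69). At the order-1 pole a set g(k) = (k - a)*f(k) = [7/4] / (k - a').
Simple pole: residue = g(a) at a = -4/5 - (1/15)*sqrt(69), which is -(35/184)*sqrt(69).
The factor k**2 + 8*k/5 + 1/3 splits as (k - a)(k - a') with a = -4/5 + (1/15)*sqrt(69), a' = -4/5 - (1/15)*sqrt(69). At the order-1 pole a set g(k) = (k - a)*f(k) = [7/4] / (k - a').
Simple pole: residue = g(a) at a = -4/5 + (1/15)*sqrt(69), which is (35/184)*sqrt(69).
List the singular points by increasing real part (a conjugate pair: the negative imaginary part first).


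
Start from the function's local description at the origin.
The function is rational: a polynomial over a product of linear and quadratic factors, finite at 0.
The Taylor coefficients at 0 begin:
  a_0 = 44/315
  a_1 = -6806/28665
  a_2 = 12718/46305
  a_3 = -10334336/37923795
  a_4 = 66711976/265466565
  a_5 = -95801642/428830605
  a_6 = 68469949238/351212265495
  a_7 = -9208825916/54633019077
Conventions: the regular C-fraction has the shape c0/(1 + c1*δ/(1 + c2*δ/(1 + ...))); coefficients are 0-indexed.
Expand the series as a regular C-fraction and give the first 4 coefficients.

The regular C-fraction coefficients are [44/315, 3403/2002, -1585495/2919774, 17029408682/48558955365].

Taylor coefficients (read off): a_0 = 44/315, a_1 = -6806/28665, a_2 = 12718/46305, a_3 = -10334336/37923795.
c0 = a_0 = 44/315. Peel one level at a time: if S = 1 + c*δ/S' with S'(0) = 1, then c is the δ-coefficient of S and S' = c*δ/(S - 1).
S_1 = c0/f = 1 + (3403/2002)*δ + (1585495/1717716)*δ^2 + ...; c1 = 3403/2002.
S_2 = c1*δ/(S_1 - 1) = 1 + (-1585495/2919774)*δ + (59543387/312671043)*δ^2 + ...; c2 = -1585495/2919774.
S_3 = c2*δ/(S_2 - 1) = 1 + (17029408682/48558955365)*δ + ...; c3 = 17029408682/48558955365.


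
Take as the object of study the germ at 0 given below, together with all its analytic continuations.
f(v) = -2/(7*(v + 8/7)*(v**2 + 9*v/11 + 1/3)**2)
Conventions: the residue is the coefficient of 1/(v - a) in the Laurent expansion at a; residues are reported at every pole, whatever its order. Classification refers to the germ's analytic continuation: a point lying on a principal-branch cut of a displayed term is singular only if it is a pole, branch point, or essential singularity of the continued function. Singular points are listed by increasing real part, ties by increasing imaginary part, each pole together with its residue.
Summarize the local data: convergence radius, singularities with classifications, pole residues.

Radius of convergence at 0: (1/3)*sqrt(3).
At -8/7: a pole of order 1; residue -747054/1297321.
At (-9/22) - ((1/66)*sqrt(723))*i: a pole of order 2; residue (373527/1297321) - ((4536742419/75349701001)*sqrt(723))*i.
At (-9/22) + ((1/66)*sqrt(723))*i: a pole of order 2; residue (373527/1297321) + ((4536742419/75349701001)*sqrt(723))*i.


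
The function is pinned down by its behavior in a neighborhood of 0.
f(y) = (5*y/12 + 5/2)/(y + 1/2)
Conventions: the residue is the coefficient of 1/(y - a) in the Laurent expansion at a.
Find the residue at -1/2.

The residue is 55/24.

At the order-1 pole -1/2 set g(y) = (y - (-1/2))*f(y) = 5*y/12 + 5/2.
Simple pole: residue = g(a) at a = -1/2, which is 55/24.


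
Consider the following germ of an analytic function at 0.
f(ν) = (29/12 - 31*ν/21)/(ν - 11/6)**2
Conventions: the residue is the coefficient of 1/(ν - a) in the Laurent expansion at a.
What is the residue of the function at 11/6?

The residue is -31/21.

At the order-2 pole 11/6 set g(ν) = (ν - (11/6))^2*f(ν) = 29/12 - 31*ν/21.
Order-2 pole: residue = g'(a); g'(11/6) = -31/21, so the residue is -31/21.


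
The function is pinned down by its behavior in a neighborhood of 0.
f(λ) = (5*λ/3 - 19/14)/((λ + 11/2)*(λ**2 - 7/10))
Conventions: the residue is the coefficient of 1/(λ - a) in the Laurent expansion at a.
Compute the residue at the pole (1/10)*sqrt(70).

The residue is 2210/12411 - (3625/173754)*sqrt(70).

The factor λ**2 - 7/10 splits as (λ - a)(λ - a') with a = (1/10)*sqrt(70), a' = -(1/10)*sqrt(70). At the order-1 pole a set g(λ) = (λ - a)*f(λ) = [(5*λ/3 - 19/14)/(λ + 11/2)] / (λ - a').
Simple pole: residue = g(a) at a = (1/10)*sqrt(70), which is 2210/12411 - (3625/173754)*sqrt(70).


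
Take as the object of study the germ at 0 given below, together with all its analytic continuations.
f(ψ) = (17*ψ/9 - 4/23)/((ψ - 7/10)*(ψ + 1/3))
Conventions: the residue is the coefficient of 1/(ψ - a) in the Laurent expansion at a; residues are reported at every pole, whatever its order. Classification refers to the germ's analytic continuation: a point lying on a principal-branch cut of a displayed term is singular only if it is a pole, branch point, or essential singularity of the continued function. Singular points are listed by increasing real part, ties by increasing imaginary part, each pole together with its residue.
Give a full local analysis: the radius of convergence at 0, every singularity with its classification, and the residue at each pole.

Radius of convergence at 0: 1/3.
At -1/3: a pole of order 1; residue 4990/6417.
At 7/10: a pole of order 1; residue 2377/2139.

Denominator factor (ψ + 1/3): pole of order 1 at -1/3, modulus 1/3.
Denominator factor (ψ - 7/10): pole of order 1 at 7/10, modulus 7/10.
The radius of convergence is the smallest modulus among the singular points: 1/3.
At the order-1 pole -1/3 set g(ψ) = (ψ - (-1/3))*f(ψ) = (17*ψ/9 - 4/23)/(ψ - 7/10).
Simple pole: residue = g(a) at a = -1/3, which is 4990/6417.
At the order-1 pole 7/10 set g(ψ) = (ψ - (7/10))*f(ψ) = (17*ψ/9 - 4/23)/(ψ + 1/3).
Simple pole: residue = g(a) at a = 7/10, which is 2377/2139.
List the singular points by increasing real part (a conjugate pair: the negative imaginary part first).


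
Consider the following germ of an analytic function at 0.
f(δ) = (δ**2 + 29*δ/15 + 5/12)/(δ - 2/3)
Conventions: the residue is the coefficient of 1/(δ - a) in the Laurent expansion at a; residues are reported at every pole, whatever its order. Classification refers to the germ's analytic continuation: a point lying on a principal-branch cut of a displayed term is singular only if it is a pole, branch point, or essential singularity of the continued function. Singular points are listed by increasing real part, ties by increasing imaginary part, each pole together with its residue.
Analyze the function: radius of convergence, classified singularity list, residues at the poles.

Denominator factor (δ - 2/3): pole of order 1 at 2/3, modulus 2/3.
The radius of convergence is the smallest modulus among the singular points: 2/3.
At the order-1 pole 2/3 set g(δ) = (δ - (2/3))*f(δ) = δ**2 + 29*δ/15 + 5/12.
Simple pole: residue = g(a) at a = 2/3, which is 43/20.

Radius of convergence at 0: 2/3.
At 2/3: a pole of order 1; residue 43/20.


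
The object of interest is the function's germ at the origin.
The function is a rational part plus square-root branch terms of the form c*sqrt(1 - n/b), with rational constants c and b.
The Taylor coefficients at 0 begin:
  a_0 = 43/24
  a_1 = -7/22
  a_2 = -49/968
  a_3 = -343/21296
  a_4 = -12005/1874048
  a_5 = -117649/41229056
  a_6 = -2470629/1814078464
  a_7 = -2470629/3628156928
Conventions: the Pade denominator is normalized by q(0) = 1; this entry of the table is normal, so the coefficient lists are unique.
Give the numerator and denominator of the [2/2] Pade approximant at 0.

Taylor coefficients needed (read off): a_0 = 43/24, a_1 = -7/22, a_2 = -49/968, a_3 = -343/21296, a_4 = -12005/1874048.
Write the denominator as Q(n) = 1 + q1*n + q2*n^2. Requiring Q*f - P = O(n^5) with deg P <= 2 kills the coefficients of n^3..n^4 in Q*f:
  n^3: a_3 + q1*a_2 + q2*a_1 = 0, i.e. -343/21296 + (-49/968)*q1 + (-7/22)*q2 = 0.
  n^4: a_4 + q1*a_3 + q2*a_2 = 0, i.e. -12005/1874048 + (-343/21296)*q1 + (-49/968)*q2 = 0.
Solving this linear system: q1 = -21/44, q2 = 49/1936.
The numerator is Q*f truncated at degree 2: P0 = a_0 = 43/24; P1 = a_1 + q1*a_0 = -413/352; P2 = a_2 + q1*a_1 + q2*a_0 = 6811/46464.

The Pade approximant has numerator coefficients [43/24, -413/352, 6811/46464]; denominator coefficients [1, -21/44, 49/1936].


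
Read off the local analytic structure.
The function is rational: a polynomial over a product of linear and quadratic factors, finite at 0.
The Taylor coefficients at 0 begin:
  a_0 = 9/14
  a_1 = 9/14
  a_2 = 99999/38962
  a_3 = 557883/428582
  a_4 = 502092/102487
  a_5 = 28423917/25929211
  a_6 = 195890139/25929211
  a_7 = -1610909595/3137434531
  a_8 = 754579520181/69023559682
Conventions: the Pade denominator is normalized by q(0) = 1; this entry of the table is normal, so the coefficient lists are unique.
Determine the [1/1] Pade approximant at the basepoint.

The Pade approximant has numerator coefficients [9/14, -37476/19481]; denominator coefficients [1, -11111/2783].

Taylor coefficients needed (read off): a_0 = 9/14, a_1 = 9/14, a_2 = 99999/38962.
Write the denominator as Q(θ) = 1 + q1*θ. Requiring Q*f - P = O(θ^3) with deg P <= 1 kills the coefficients of θ^2..θ^2 in Q*f:
  θ^2: a_2 + q1*a_1 = 0, i.e. 99999/38962 + (9/14)*q1 = 0.
Solving this linear system: q1 = -11111/2783.
The numerator is Q*f truncated at degree 1: P0 = a_0 = 9/14; P1 = a_1 + q1*a_0 = -37476/19481.
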